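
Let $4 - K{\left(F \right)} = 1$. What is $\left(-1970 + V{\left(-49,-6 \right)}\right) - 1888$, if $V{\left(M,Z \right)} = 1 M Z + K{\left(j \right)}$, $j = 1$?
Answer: $-3561$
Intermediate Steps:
$K{\left(F \right)} = 3$ ($K{\left(F \right)} = 4 - 1 = 3$)
$V{\left(M,Z \right)} = 3 + M Z$ ($V{\left(M,Z \right)} = 1 M Z + 3 = M Z + 3 = 3 + M Z$)
$\left(-1970 + V{\left(-49,-6 \right)}\right) - 1888 = \left(-1970 + \left(3 - -294\right)\right) - 1888 = \left(-1970 + \left(3 + 294\right)\right) - 1888 = \left(-1970 + 297\right) - 1888 = -1673 - 1888 = -3561$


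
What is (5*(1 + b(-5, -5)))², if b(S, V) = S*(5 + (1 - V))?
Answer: 72900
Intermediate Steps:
b(S, V) = S*(6 - V)
(5*(1 + b(-5, -5)))² = (5*(1 - 5*(6 - 1*(-5))))² = (5*(1 - 5*(6 + 5)))² = (5*(1 - 5*11))² = (5*(1 - 55))² = (5*(-54))² = (-270)² = 72900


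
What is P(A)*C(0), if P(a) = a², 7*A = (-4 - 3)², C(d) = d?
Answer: 0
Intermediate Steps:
A = 7 (A = (-4 - 3)²/7 = (⅐)*(-7)² = (⅐)*49 = 7)
P(A)*C(0) = 7²*0 = 49*0 = 0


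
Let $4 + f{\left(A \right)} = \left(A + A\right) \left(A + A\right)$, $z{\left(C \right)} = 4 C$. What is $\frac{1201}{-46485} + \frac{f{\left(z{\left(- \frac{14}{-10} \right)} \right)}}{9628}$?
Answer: $- \frac{7397612}{559446975} \approx -0.013223$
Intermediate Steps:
$f{\left(A \right)} = -4 + 4 A^{2}$ ($f{\left(A \right)} = -4 + \left(A + A\right) \left(A + A\right) = -4 + 2 A 2 A = -4 + 4 A^{2}$)
$\frac{1201}{-46485} + \frac{f{\left(z{\left(- \frac{14}{-10} \right)} \right)}}{9628} = \frac{1201}{-46485} + \frac{-4 + 4 \left(4 \left(- \frac{14}{-10}\right)\right)^{2}}{9628} = 1201 \left(- \frac{1}{46485}\right) + \left(-4 + 4 \left(4 \left(\left(-14\right) \left(- \frac{1}{10}\right)\right)\right)^{2}\right) \frac{1}{9628} = - \frac{1201}{46485} + \left(-4 + 4 \left(4 \cdot \frac{7}{5}\right)^{2}\right) \frac{1}{9628} = - \frac{1201}{46485} + \left(-4 + 4 \left(\frac{28}{5}\right)^{2}\right) \frac{1}{9628} = - \frac{1201}{46485} + \left(-4 + 4 \cdot \frac{784}{25}\right) \frac{1}{9628} = - \frac{1201}{46485} + \left(-4 + \frac{3136}{25}\right) \frac{1}{9628} = - \frac{1201}{46485} + \frac{3036}{25} \cdot \frac{1}{9628} = - \frac{1201}{46485} + \frac{759}{60175} = - \frac{7397612}{559446975}$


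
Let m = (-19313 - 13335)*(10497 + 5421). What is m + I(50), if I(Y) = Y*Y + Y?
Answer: -519688314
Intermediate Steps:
I(Y) = Y + Y² (I(Y) = Y² + Y = Y + Y²)
m = -519690864 (m = -32648*15918 = -519690864)
m + I(50) = -519690864 + 50*(1 + 50) = -519690864 + 50*51 = -519690864 + 2550 = -519688314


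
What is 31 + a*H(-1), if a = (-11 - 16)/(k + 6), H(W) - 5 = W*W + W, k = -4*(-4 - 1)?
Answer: 671/26 ≈ 25.808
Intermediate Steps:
k = 20 (k = -4*(-5) = 20)
H(W) = 5 + W + W² (H(W) = 5 + (W*W + W) = 5 + (W² + W) = 5 + (W + W²) = 5 + W + W²)
a = -27/26 (a = (-11 - 16)/(20 + 6) = -27/26 ≈ -1.0385)
31 + a*H(-1) = 31 - 27*(5 - 1 + (-1)²)/26 = 31 - 27*(5 - 1 + 1)/26 = 31 - 27/26*5 = 31 - 135/26 = 671/26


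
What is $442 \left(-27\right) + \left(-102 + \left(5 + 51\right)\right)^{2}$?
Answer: $-9818$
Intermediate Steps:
$442 \left(-27\right) + \left(-102 + \left(5 + 51\right)\right)^{2} = -11934 + \left(-102 + 56\right)^{2} = -11934 + \left(-46\right)^{2} = -11934 + 2116 = -9818$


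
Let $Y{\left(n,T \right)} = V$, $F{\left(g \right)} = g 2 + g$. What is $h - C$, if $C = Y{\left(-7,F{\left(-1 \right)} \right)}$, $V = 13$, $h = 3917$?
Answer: $3904$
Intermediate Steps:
$F{\left(g \right)} = 3 g$ ($F{\left(g \right)} = 2 g + g = 3 g$)
$Y{\left(n,T \right)} = 13$
$C = 13$
$h - C = 3917 - 13 = 3904$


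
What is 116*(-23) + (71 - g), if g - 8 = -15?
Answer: -2590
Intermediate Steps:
g = -7 (g = 8 - 15 = -7)
116*(-23) + (71 - g) = 116*(-23) + (71 - 1*(-7)) = -2668 + (71 + 7) = -2668 + 78 = -2590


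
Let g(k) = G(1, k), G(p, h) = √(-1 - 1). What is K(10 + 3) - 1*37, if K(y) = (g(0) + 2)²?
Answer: -35 + 4*I*√2 ≈ -35.0 + 5.6569*I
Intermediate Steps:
G(p, h) = I*√2 (G(p, h) = √(-2) = I*√2)
g(k) = I*√2
K(y) = (2 + I*√2)² (K(y) = (I*√2 + 2)² = (2 + I*√2)²)
K(10 + 3) - 1*37 = (2 + I*√2)² - 1*37 = (2 + I*√2)² - 37 = -37 + (2 + I*√2)²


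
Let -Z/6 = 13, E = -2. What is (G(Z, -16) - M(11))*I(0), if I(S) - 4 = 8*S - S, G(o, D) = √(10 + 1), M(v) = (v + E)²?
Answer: -324 + 4*√11 ≈ -310.73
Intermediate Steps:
M(v) = (-2 + v)² (M(v) = (v - 2)² = (-2 + v)²)
Z = -78 (Z = -6*13 = -78)
G(o, D) = √11
I(S) = 4 + 7*S (I(S) = 4 + (8*S - S) = 4 + 7*S)
(G(Z, -16) - M(11))*I(0) = (√11 - (-2 + 11)²)*(4 + 7*0) = (√11 - 1*9²)*(4 + 0) = (√11 - 1*81)*4 = (√11 - 81)*4 = (-81 + √11)*4 = -324 + 4*√11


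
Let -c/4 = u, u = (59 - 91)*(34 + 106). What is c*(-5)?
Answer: -89600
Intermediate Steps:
u = -4480 (u = -32*140 = -4480)
c = 17920 (c = -4*(-4480) = 17920)
c*(-5) = 17920*(-5) = -89600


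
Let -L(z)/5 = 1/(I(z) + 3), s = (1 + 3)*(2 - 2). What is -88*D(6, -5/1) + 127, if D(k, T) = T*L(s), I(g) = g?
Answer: -1819/3 ≈ -606.33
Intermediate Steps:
s = 0 (s = 4*0 = 0)
L(z) = -5/(3 + z) (L(z) = -5/(z + 3) = -5/(3 + z))
D(k, T) = -5*T/3 (D(k, T) = T*(-5/(3 + 0)) = T*(-5/3) = -5*T/3)
-88*D(6, -5/1) + 127 = -(-440)*(-5/1)/3 + 127 = -(-440)*(-5*1)/3 + 127 = -(-440)*(-5)/3 + 127 = -88*25/3 + 127 = -2200/3 + 127 = -1819/3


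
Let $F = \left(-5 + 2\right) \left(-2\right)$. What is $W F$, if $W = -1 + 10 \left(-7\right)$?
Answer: $-426$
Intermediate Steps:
$F = 6$ ($F = \left(-3\right) \left(-2\right) = 6$)
$W = -71$ ($W = -1 - 70 = -71$)
$W F = \left(-71\right) 6 = -426$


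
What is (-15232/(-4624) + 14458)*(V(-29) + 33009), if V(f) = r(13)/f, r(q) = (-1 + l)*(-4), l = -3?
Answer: 235331025290/493 ≈ 4.7734e+8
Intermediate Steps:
r(q) = 16 (r(q) = (-1 - 3)*(-4) = -4*(-4) = 16)
V(f) = 16/f
(-15232/(-4624) + 14458)*(V(-29) + 33009) = (-15232/(-4624) + 14458)*(16/(-29) + 33009) = (-15232*(-1/4624) + 14458)*(16*(-1/29) + 33009) = (56/17 + 14458)*(-16/29 + 33009) = (245842/17)*(957245/29) = 235331025290/493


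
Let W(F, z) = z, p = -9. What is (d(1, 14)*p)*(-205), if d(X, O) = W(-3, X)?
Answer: 1845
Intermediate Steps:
d(X, O) = X
(d(1, 14)*p)*(-205) = (1*(-9))*(-205) = -9*(-205) = 1845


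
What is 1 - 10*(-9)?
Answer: 91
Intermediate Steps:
1 - 10*(-9) = 1 + 90 = 91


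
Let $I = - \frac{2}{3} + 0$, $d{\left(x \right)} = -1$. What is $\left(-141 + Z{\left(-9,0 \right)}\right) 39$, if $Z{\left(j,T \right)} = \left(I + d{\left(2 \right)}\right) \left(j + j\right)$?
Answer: $-4329$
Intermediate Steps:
$I = - \frac{2}{3}$ ($I = \left(-2\right) \frac{1}{3} + 0 = - \frac{2}{3} + 0 = - \frac{2}{3} \approx -0.66667$)
$Z{\left(j,T \right)} = - \frac{10 j}{3}$ ($Z{\left(j,T \right)} = \left(- \frac{2}{3} - 1\right) \left(j + j\right) = - \frac{5 \cdot 2 j}{3} = - \frac{10 j}{3}$)
$\left(-141 + Z{\left(-9,0 \right)}\right) 39 = \left(-141 - -30\right) 39 = \left(-141 + 30\right) 39 = \left(-111\right) 39 = -4329$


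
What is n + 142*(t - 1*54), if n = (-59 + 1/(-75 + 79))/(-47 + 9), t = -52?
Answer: -2287669/152 ≈ -15050.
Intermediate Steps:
n = 235/152 (n = (-59 + 1/4)/(-38) = (-59 + ¼)*(-1/38) = -235/4*(-1/38) = 235/152 ≈ 1.5461)
n + 142*(t - 1*54) = 235/152 + 142*(-52 - 1*54) = 235/152 + 142*(-52 - 54) = 235/152 + 142*(-106) = 235/152 - 15052 = -2287669/152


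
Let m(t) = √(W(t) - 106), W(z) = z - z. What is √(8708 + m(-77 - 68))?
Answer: √(8708 + I*√106) ≈ 93.317 + 0.0552*I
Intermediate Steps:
W(z) = 0
m(t) = I*√106 (m(t) = √(0 - 106) = √(-106) = I*√106)
√(8708 + m(-77 - 68)) = √(8708 + I*√106)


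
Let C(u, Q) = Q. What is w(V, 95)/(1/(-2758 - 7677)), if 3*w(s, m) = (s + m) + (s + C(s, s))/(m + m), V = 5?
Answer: -19836935/57 ≈ -3.4802e+5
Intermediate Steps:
w(s, m) = m/3 + s/3 + s/(3*m) (w(s, m) = ((s + m) + (s + s)/(m + m))/3 = ((m + s) + (2*s)/((2*m)))/3 = ((m + s) + (2*s)*(1/(2*m)))/3 = ((m + s) + s/m)/3 = (m + s + s/m)/3 = m/3 + s/3 + s/(3*m))
w(V, 95)/(1/(-2758 - 7677)) = ((⅓)*(5 + 95*(95 + 5))/95)/(1/(-2758 - 7677)) = ((⅓)*(1/95)*(5 + 95*100))/(1/(-10435)) = ((⅓)*(1/95)*(5 + 9500))/(-1/10435) = ((⅓)*(1/95)*9505)*(-10435) = (1901/57)*(-10435) = -19836935/57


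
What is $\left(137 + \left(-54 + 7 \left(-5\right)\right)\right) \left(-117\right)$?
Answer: $-5616$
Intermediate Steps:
$\left(137 + \left(-54 + 7 \left(-5\right)\right)\right) \left(-117\right) = \left(137 - 89\right) \left(-117\right) = 48 \left(-117\right) = -5616$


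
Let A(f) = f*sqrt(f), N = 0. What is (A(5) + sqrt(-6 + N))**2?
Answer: 119 + 10*I*sqrt(30) ≈ 119.0 + 54.772*I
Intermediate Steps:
A(f) = f**(3/2)
(A(5) + sqrt(-6 + N))**2 = (5**(3/2) + sqrt(-6 + 0))**2 = (5*sqrt(5) + sqrt(-6))**2 = (5*sqrt(5) + I*sqrt(6))**2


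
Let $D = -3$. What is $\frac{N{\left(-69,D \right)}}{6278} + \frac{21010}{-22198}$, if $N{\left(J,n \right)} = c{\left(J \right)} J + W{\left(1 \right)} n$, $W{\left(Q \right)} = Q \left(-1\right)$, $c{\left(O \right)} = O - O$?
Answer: $- \frac{5992463}{6334502} \approx -0.946$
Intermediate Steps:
$c{\left(O \right)} = 0$
$W{\left(Q \right)} = - Q$
$N{\left(J,n \right)} = - n$ ($N{\left(J,n \right)} = 0 J + \left(-1\right) 1 n = 0 - n = - n$)
$\frac{N{\left(-69,D \right)}}{6278} + \frac{21010}{-22198} = \frac{\left(-1\right) \left(-3\right)}{6278} + \frac{21010}{-22198} = 3 \cdot \frac{1}{6278} + 21010 \left(- \frac{1}{22198}\right) = \frac{3}{6278} - \frac{955}{1009} = - \frac{5992463}{6334502}$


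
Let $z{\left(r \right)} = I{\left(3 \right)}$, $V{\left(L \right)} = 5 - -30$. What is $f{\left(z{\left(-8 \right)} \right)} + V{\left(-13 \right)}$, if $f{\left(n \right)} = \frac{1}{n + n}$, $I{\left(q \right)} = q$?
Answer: $\frac{211}{6} \approx 35.167$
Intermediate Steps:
$V{\left(L \right)} = 35$ ($V{\left(L \right)} = 5 + 30 = 35$)
$z{\left(r \right)} = 3$
$f{\left(n \right)} = \frac{1}{2 n}$
$f{\left(z{\left(-8 \right)} \right)} + V{\left(-13 \right)} = \frac{1}{2 \cdot 3} + 35 = \frac{1}{2} \cdot \frac{1}{3} + 35 = \frac{1}{6} + 35 = \frac{211}{6}$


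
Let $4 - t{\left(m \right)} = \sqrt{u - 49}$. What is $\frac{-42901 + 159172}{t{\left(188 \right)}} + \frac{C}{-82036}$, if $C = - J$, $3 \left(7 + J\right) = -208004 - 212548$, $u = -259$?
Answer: $\frac{1058561365}{738324} + \frac{12919 i \sqrt{77}}{18} \approx 1433.7 + 6298.0 i$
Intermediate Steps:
$J = -140191$ ($J = -7 + \frac{-208004 - 212548}{3} = -7 + \frac{1}{3} \left(-420552\right) = -7 - 140184 = -140191$)
$t{\left(m \right)} = 4 - 2 i \sqrt{77}$ ($t{\left(m \right)} = 4 - \sqrt{-259 - 49} = 4 - \sqrt{-308} = 4 - 2 i \sqrt{77}$)
$C = 140191$ ($C = \left(-1\right) \left(-140191\right) = 140191$)
$\frac{-42901 + 159172}{t{\left(188 \right)}} + \frac{C}{-82036} = \frac{-42901 + 159172}{4 - 2 i \sqrt{77}} + \frac{140191}{-82036} = \frac{116271}{4 - 2 i \sqrt{77}} + 140191 \left(- \frac{1}{82036}\right) = \frac{116271}{4 - 2 i \sqrt{77}} - \frac{140191}{82036} = - \frac{140191}{82036} + \frac{116271}{4 - 2 i \sqrt{77}}$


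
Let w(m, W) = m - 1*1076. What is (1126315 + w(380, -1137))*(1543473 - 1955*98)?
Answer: 1521705190577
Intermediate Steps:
w(m, W) = -1076 + m (w(m, W) = m - 1076 = -1076 + m)
(1126315 + w(380, -1137))*(1543473 - 1955*98) = (1126315 + (-1076 + 380))*(1543473 - 1955*98) = (1126315 - 696)*(1543473 - 191590) = 1125619*1351883 = 1521705190577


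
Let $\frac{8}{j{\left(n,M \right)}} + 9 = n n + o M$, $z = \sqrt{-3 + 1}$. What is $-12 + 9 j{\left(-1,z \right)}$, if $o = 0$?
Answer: $-21$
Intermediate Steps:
$z = i \sqrt{2}$ ($z = \sqrt{-2} = i \sqrt{2} \approx 1.4142 i$)
$j{\left(n,M \right)} = \frac{8}{-9 + n^{2}}$ ($j{\left(n,M \right)} = \frac{8}{-9 + \left(n n + 0 M\right)} = \frac{8}{-9 + \left(n^{2} + 0\right)} = \frac{8}{-9 + n^{2}}$)
$-12 + 9 j{\left(-1,z \right)} = -12 + 9 \frac{8}{-9 + \left(-1\right)^{2}} = -12 + 9 \frac{8}{-9 + 1} = -12 + 9 \frac{8}{-8} = -12 + 9 \cdot 8 \left(- \frac{1}{8}\right) = -12 + 9 \left(-1\right) = -12 - 9 = -21$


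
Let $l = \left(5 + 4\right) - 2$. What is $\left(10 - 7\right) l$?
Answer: $21$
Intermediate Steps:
$l = 7$ ($l = 9 - 2 = 7$)
$\left(10 - 7\right) l = \left(10 - 7\right) 7 = 3 \cdot 7 = 21$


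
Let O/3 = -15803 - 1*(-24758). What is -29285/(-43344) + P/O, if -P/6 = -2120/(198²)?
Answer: 57118455707/84538094256 ≈ 0.67565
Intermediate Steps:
O = 26865 (O = 3*(-15803 - 1*(-24758)) = 3*(-15803 + 24758) = 3*8955 = 26865)
P = 1060/3267 (P = -(-12720)/(198²) = -(-12720)/39204 = -6*(-530/9801) = 1060/3267 ≈ 0.32446)
-29285/(-43344) + P/O = -29285/(-43344) + (1060/3267)/26865 = -29285*(-1/43344) + (1060/3267)*(1/26865) = 29285/43344 + 212/17553591 = 57118455707/84538094256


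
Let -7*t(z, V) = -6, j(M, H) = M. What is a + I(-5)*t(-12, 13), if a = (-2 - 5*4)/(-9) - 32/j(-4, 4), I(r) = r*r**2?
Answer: -6092/63 ≈ -96.698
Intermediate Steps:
I(r) = r**3
a = 94/9 (a = (-2 - 5*4)/(-9) - 32/(-4) = (-2 - 20)*(-1/9) - 32*(-1/4) = -22*(-1/9) + 8 = 22/9 + 8 = 94/9 ≈ 10.444)
t(z, V) = 6/7 (t(z, V) = -1/7*(-6) = 6/7)
a + I(-5)*t(-12, 13) = 94/9 + (-5)**3*(6/7) = 94/9 - 125*6/7 = 94/9 - 750/7 = -6092/63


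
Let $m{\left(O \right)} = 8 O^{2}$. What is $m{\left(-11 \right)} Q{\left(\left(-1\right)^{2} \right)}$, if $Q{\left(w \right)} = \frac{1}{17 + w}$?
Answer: $\frac{484}{9} \approx 53.778$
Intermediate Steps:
$m{\left(-11 \right)} Q{\left(\left(-1\right)^{2} \right)} = \frac{8 \left(-11\right)^{2}}{17 + \left(-1\right)^{2}} = \frac{8 \cdot 121}{17 + 1} = \frac{968}{18} = 968 \cdot \frac{1}{18} = \frac{484}{9}$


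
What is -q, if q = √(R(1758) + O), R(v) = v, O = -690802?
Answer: -2*I*√172261 ≈ -830.09*I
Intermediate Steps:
q = 2*I*√172261 (q = √(1758 - 690802) = √(-689044) = 2*I*√172261 ≈ 830.09*I)
-q = -2*I*√172261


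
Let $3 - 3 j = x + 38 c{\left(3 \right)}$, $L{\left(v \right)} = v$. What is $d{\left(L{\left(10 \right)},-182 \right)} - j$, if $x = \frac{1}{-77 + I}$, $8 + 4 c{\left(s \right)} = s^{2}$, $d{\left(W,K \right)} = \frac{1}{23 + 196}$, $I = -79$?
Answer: $\frac{74105}{34164} \approx 2.1691$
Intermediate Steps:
$d{\left(W,K \right)} = \frac{1}{219}$
$c{\left(s \right)} = -2 + \frac{s^{2}}{4}$
$x = - \frac{1}{156}$ ($x = \frac{1}{-77 - 79} = \frac{1}{-156} = - \frac{1}{156} \approx -0.0064103$)
$j = - \frac{1013}{468}$ ($j = 1 - \frac{- \frac{1}{156} + 38 \left(-2 + \frac{3^{2}}{4}\right)}{3} = 1 - \frac{- \frac{1}{156} + 38 \left(-2 + \frac{1}{4} \cdot 9\right)}{3} = 1 - \frac{- \frac{1}{156} + 38 \left(-2 + \frac{9}{4}\right)}{3} = 1 - \frac{- \frac{1}{156} + 38 \cdot \frac{1}{4}}{3} = 1 - \frac{- \frac{1}{156} + \frac{19}{2}}{3} = 1 - \frac{1481}{468} = - \frac{1013}{468} \approx -2.1645$)
$d{\left(L{\left(10 \right)},-182 \right)} - j = \frac{1}{219} - - \frac{1013}{468} = \frac{1}{219} + \frac{1013}{468} = \frac{74105}{34164}$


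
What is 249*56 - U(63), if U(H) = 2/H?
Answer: 878470/63 ≈ 13944.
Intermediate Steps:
249*56 - U(63) = 249*56 - 2/63 = 13944 - 2/63 = 878470/63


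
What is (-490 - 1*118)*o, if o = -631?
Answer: 383648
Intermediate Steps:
(-490 - 1*118)*o = (-490 - 1*118)*(-631) = (-490 - 118)*(-631) = -608*(-631) = 383648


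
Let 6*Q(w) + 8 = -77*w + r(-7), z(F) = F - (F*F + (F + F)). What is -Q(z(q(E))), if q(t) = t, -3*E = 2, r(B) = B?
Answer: 289/54 ≈ 5.3519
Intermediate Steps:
E = -⅔ (E = -⅓*2 = -⅔ ≈ -0.66667)
z(F) = -F - F² (z(F) = F - (F² + 2*F) = F + (-F² - 2*F) = -F - F²)
Q(w) = -5/2 - 77*w/6 (Q(w) = -4/3 + (-77*w - 7)/6 = -4/3 + (-7 - 77*w)/6 = -4/3 + (-7/6 - 77*w/6) = -5/2 - 77*w/6)
-Q(z(q(E))) = -(-5/2 - (-77)*(-2)*(1 - ⅔)/(6*3)) = -(-5/2 - (-77)*(-2)/(6*3*3)) = -(-5/2 - 77/6*2/9) = -(-5/2 - 77/27) = -1*(-289/54) = 289/54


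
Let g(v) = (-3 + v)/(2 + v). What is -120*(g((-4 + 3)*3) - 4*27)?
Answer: 12240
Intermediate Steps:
g(v) = (-3 + v)/(2 + v)
-120*(g((-4 + 3)*3) - 4*27) = -120*((-3 + (-4 + 3)*3)/(2 + (-4 + 3)*3) - 4*27) = -120*((-3 - 1*3)/(2 - 1*3) - 108) = -120*((-3 - 3)/(2 - 3) - 108) = -120*(-6/(-1) - 108) = -120*(-1*(-6) - 108) = -120*(6 - 108) = -120*(-102) = 12240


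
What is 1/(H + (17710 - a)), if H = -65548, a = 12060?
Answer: -1/59898 ≈ -1.6695e-5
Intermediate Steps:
1/(H + (17710 - a)) = 1/(-65548 + (17710 - 1*12060)) = 1/(-65548 + (17710 - 12060)) = 1/(-65548 + 5650) = 1/(-59898) = -1/59898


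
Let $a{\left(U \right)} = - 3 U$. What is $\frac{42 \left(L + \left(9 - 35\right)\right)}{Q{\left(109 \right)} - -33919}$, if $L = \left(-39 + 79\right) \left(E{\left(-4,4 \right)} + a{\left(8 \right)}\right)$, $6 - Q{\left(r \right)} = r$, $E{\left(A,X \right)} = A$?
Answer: $- \frac{4011}{2818} \approx -1.4233$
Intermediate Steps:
$Q{\left(r \right)} = 6 - r$
$L = -1120$ ($L = \left(-39 + 79\right) \left(-4 - 24\right) = 40 \left(-4 - 24\right) = 40 \left(-28\right) = -1120$)
$\frac{42 \left(L + \left(9 - 35\right)\right)}{Q{\left(109 \right)} - -33919} = \frac{42 \left(-1120 + \left(9 - 35\right)\right)}{\left(6 - 109\right) - -33919} = \frac{42 \left(-1120 - 26\right)}{\left(6 - 109\right) + 33919} = \frac{42 \left(-1146\right)}{-103 + 33919} = - \frac{48132}{33816} = \left(-48132\right) \frac{1}{33816} = - \frac{4011}{2818}$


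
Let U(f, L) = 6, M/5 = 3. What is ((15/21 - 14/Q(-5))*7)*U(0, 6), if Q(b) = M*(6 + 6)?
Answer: 401/15 ≈ 26.733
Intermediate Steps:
M = 15 (M = 5*3 = 15)
Q(b) = 180 (Q(b) = 15*(6 + 6) = 15*12 = 180)
((15/21 - 14/Q(-5))*7)*U(0, 6) = ((15/21 - 14/180)*7)*6 = ((15*(1/21) - 14*1/180)*7)*6 = ((5/7 - 7/90)*7)*6 = ((401/630)*7)*6 = (401/90)*6 = 401/15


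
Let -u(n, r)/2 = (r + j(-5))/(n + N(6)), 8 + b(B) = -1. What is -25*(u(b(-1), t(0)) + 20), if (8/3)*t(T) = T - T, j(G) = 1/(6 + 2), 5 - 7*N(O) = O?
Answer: -128175/256 ≈ -500.68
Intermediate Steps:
b(B) = -9 (b(B) = -8 - 1 = -9)
N(O) = 5/7 - O/7
j(G) = ⅛ (j(G) = 1/8 = ⅛)
t(T) = 0 (t(T) = 3*(T - T)/8 = (3/8)*0 = 0)
u(n, r) = -2*(⅛ + r)/(-⅐ + n) (u(n, r) = -2*(r + ⅛)/(n + (5/7 - ⅐*6)) = -2*(⅛ + r)/(n + (5/7 - 6/7)) = -2*(⅛ + r)/(n - ⅐) = -2*(⅛ + r)/(-⅐ + n))
-25*(u(b(-1), t(0)) + 20) = -25*(7*(-1 - 8*0)/(4*(-1 + 7*(-9))) + 20) = -25*(7*(-1 + 0)/(4*(-1 - 63)) + 20) = -25*((7/4)*(-1)/(-64) + 20) = -25*((7/4)*(-1/64)*(-1) + 20) = -25*(7/256 + 20) = -25*5127/256 = -128175/256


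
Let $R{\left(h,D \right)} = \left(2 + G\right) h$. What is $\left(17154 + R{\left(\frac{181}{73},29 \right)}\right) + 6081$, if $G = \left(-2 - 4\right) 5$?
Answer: $\frac{1691087}{73} \approx 23166.0$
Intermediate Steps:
$G = -30$ ($G = \left(-6\right) 5 = -30$)
$R{\left(h,D \right)} = - 28 h$ ($R{\left(h,D \right)} = \left(2 - 30\right) h = - 28 h$)
$\left(17154 + R{\left(\frac{181}{73},29 \right)}\right) + 6081 = \left(17154 - 28 \cdot \frac{181}{73}\right) + 6081 = \left(17154 - 28 \cdot 181 \cdot \frac{1}{73}\right) + 6081 = \left(17154 - \frac{5068}{73}\right) + 6081 = \frac{1247174}{73} + 6081 = \frac{1691087}{73}$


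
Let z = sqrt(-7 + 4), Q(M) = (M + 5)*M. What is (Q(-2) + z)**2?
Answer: (6 - I*sqrt(3))**2 ≈ 33.0 - 20.785*I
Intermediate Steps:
Q(M) = M*(5 + M) (Q(M) = (5 + M)*M = M*(5 + M))
z = I*sqrt(3) (z = sqrt(-3) = I*sqrt(3) ≈ 1.732*I)
(Q(-2) + z)**2 = (-2*(5 - 2) + I*sqrt(3))**2 = (-2*3 + I*sqrt(3))**2 = (-6 + I*sqrt(3))**2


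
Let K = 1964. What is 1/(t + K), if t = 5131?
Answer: 1/7095 ≈ 0.00014094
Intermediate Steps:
1/(t + K) = 1/(5131 + 1964) = 1/7095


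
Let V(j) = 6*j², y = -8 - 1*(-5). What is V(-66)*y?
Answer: -78408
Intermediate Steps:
y = -3 (y = -8 + 5 = -3)
V(-66)*y = (6*(-66)²)*(-3) = (6*4356)*(-3) = 26136*(-3) = -78408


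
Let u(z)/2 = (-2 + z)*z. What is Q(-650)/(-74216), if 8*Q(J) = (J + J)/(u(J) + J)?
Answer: 1/386813792 ≈ 2.5852e-9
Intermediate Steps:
u(z) = 2*z*(-2 + z) (u(z) = 2*((-2 + z)*z) = 2*(z*(-2 + z)) = 2*z*(-2 + z))
Q(J) = J/(4*(J + 2*J*(-2 + J))) (Q(J) = ((J + J)/(2*J*(-2 + J) + J))/8 = ((2*J)/(J + 2*J*(-2 + J)))/8 = (2*J/(J + 2*J*(-2 + J)))/8 = J/(4*(J + 2*J*(-2 + J))))
Q(-650)/(-74216) = (1/(4*(-3 + 2*(-650))))/(-74216) = (1/(4*(-3 - 1300)))*(-1/74216) = ((¼)/(-1303))*(-1/74216) = ((¼)*(-1/1303))*(-1/74216) = -1/5212*(-1/74216) = 1/386813792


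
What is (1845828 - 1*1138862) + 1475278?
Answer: 2182244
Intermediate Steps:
(1845828 - 1*1138862) + 1475278 = (1845828 - 1138862) + 1475278 = 706966 + 1475278 = 2182244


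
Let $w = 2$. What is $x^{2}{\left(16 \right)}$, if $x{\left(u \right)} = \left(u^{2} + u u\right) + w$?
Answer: $264196$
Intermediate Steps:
$x{\left(u \right)} = 2 + 2 u^{2}$ ($x{\left(u \right)} = \left(u^{2} + u u\right) + 2 = \left(u^{2} + u^{2}\right) + 2 = 2 u^{2} + 2 = 2 + 2 u^{2}$)
$x^{2}{\left(16 \right)} = \left(2 + 2 \cdot 16^{2}\right)^{2} = \left(2 + 2 \cdot 256\right)^{2} = \left(2 + 512\right)^{2} = 514^{2} = 264196$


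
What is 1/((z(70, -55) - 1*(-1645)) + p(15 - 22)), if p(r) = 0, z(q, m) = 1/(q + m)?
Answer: 15/24676 ≈ 0.00060788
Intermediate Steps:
z(q, m) = 1/(m + q)
1/((z(70, -55) - 1*(-1645)) + p(15 - 22)) = 1/((1/(-55 + 70) - 1*(-1645)) + 0) = 1/((1/15 + 1645) + 0) = 1/(24676/15 + 0) = 1/(24676/15) = 15/24676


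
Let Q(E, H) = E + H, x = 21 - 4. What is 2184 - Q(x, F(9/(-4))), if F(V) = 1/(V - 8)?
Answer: 88851/41 ≈ 2167.1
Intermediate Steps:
F(V) = 1/(-8 + V)
x = 17
2184 - Q(x, F(9/(-4))) = 2184 - (17 + 1/(-8 + 9/(-4))) = 2184 - (17 + 1/(-8 + 9*(-1/4))) = 2184 - (17 + 1/(-8 - 9/4)) = 2184 - (17 + 1/(-41/4)) = 2184 - (17 - 4/41) = 2184 - 1*693/41 = 2184 - 693/41 = 88851/41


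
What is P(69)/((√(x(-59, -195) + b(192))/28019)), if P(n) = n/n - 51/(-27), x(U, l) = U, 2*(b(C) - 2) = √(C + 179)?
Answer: -728494*I*√2/(9*√(114 - √371)) ≈ -11761.0*I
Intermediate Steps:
b(C) = 2 + √(179 + C)/2 (b(C) = 2 + √(C + 179)/2 = 2 + √(179 + C)/2)
P(n) = 26/9 (P(n) = 1 - 51*(-1/27) = 1 + 17/9 = 26/9)
P(69)/((√(x(-59, -195) + b(192))/28019)) = 26/(9*((√(-59 + (2 + √(179 + 192)/2))/28019))) = 26/(9*((√(-59 + (2 + √371/2))*(1/28019)))) = 26/(9*((√(-57 + √371/2)*(1/28019)))) = 26/(9*((√(-57 + √371/2)/28019))) = 26*(28019/√(-57 + √371/2))/9 = 728494/(9*√(-57 + √371/2))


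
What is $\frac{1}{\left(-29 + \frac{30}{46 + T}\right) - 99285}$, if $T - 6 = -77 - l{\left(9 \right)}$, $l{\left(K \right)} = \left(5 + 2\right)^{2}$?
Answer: $- \frac{37}{3674633} \approx -1.0069 \cdot 10^{-5}$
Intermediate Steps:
$l{\left(K \right)} = 49$ ($l{\left(K \right)} = 7^{2} = 49$)
$T = -120$ ($T = 6 - 126 = -120$)
$\frac{1}{\left(-29 + \frac{30}{46 + T}\right) - 99285} = \frac{1}{\left(-29 + \frac{30}{46 - 120}\right) - 99285} = \frac{1}{\left(-29 + \frac{30}{-74}\right) - 99285} = \frac{1}{\left(-29 + 30 \left(- \frac{1}{74}\right)\right) - 99285} = \frac{1}{\left(-29 - \frac{15}{37}\right) - 99285} = \frac{1}{- \frac{1088}{37} - 99285} = \frac{1}{- \frac{3674633}{37}} = - \frac{37}{3674633}$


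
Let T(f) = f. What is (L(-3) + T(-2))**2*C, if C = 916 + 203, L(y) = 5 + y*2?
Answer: 10071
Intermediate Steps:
L(y) = 5 + 2*y
C = 1119
(L(-3) + T(-2))**2*C = ((5 + 2*(-3)) - 2)**2*1119 = ((5 - 6) - 2)**2*1119 = (-1 - 2)**2*1119 = (-3)**2*1119 = 9*1119 = 10071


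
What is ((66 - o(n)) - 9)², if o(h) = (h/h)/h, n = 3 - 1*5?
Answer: 13225/4 ≈ 3306.3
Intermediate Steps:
n = -2 (n = 3 - 5 = -2)
o(h) = 1/h
((66 - o(n)) - 9)² = ((66 - 1/(-2)) - 9)² = ((66 - 1*(-½)) - 9)² = ((66 + ½) - 9)² = (133/2 - 9)² = (115/2)² = 13225/4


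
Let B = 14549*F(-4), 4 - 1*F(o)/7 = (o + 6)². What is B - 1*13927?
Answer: -13927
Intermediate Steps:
F(o) = 28 - 7*(6 + o)² (F(o) = 28 - 7*(o + 6)² = 28 - 7*(6 + o)²)
B = 0 (B = 14549*(28 - 7*(6 - 4)²) = 14549*(28 - 7*2²) = 14549*(28 - 7*4) = 14549*(28 - 28) = 14549*0 = 0)
B - 1*13927 = 0 - 1*13927 = 0 - 13927 = -13927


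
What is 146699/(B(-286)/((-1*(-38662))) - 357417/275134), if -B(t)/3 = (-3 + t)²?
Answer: -390117776908223/20689214124 ≈ -18856.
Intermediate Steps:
B(t) = -3*(-3 + t)²
146699/(B(-286)/((-1*(-38662))) - 357417/275134) = 146699/((-3*(-3 - 286)²)/((-1*(-38662))) - 357417/275134) = 146699/(-3*(-289)²/38662 - 357417*1/275134) = 146699/(-3*83521*(1/38662) - 357417/275134) = 146699/(-250563*1/38662 - 357417/275134) = 146699/(-250563/38662 - 357417/275134) = 146699/(-20689214124/2659307677) = 146699*(-2659307677/20689214124) = -390117776908223/20689214124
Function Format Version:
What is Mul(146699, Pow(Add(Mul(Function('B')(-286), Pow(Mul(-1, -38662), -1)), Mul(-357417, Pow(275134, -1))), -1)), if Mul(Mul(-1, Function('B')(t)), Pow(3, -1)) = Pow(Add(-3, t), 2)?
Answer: Rational(-390117776908223, 20689214124) ≈ -18856.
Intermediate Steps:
Function('B')(t) = Mul(-3, Pow(Add(-3, t), 2))
Mul(146699, Pow(Add(Mul(Function('B')(-286), Pow(Mul(-1, -38662), -1)), Mul(-357417, Pow(275134, -1))), -1)) = Mul(146699, Pow(Add(Mul(Mul(-3, Pow(Add(-3, -286), 2)), Pow(Mul(-1, -38662), -1)), Mul(-357417, Pow(275134, -1))), -1)) = Mul(146699, Pow(Add(Mul(Mul(-3, Pow(-289, 2)), Pow(38662, -1)), Mul(-357417, Rational(1, 275134))), -1)) = Mul(146699, Pow(Add(Mul(Mul(-3, 83521), Rational(1, 38662)), Rational(-357417, 275134)), -1)) = Mul(146699, Pow(Add(Mul(-250563, Rational(1, 38662)), Rational(-357417, 275134)), -1)) = Mul(146699, Pow(Add(Rational(-250563, 38662), Rational(-357417, 275134)), -1)) = Mul(146699, Pow(Rational(-20689214124, 2659307677), -1)) = Mul(146699, Rational(-2659307677, 20689214124)) = Rational(-390117776908223, 20689214124)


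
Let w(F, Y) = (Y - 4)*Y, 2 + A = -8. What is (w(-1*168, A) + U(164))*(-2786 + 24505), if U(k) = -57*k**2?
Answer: -33293750108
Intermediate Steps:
A = -10 (A = -2 - 8 = -10)
w(F, Y) = Y*(-4 + Y) (w(F, Y) = (-4 + Y)*Y = Y*(-4 + Y))
(w(-1*168, A) + U(164))*(-2786 + 24505) = (-10*(-4 - 10) - 57*164**2)*(-2786 + 24505) = (-10*(-14) - 57*26896)*21719 = (140 - 1533072)*21719 = -1532932*21719 = -33293750108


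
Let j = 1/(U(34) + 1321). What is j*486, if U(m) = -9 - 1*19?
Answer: 162/431 ≈ 0.37587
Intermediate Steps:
U(m) = -28 (U(m) = -9 - 19 = -28)
j = 1/1293 (j = 1/(-28 + 1321) = 1/1293 ≈ 0.00077340)
j*486 = (1/1293)*486 = 162/431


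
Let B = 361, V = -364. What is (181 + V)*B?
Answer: -66063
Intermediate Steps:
(181 + V)*B = (181 - 364)*361 = -183*361 = -66063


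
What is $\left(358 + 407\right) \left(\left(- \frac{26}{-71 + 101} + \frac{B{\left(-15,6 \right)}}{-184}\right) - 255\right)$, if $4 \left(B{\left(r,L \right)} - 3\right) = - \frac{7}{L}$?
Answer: $- \frac{288142911}{1472} \approx -1.9575 \cdot 10^{5}$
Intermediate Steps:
$B{\left(r,L \right)} = 3 - \frac{7}{4 L}$ ($B{\left(r,L \right)} = 3 + \frac{\left(-7\right) \frac{1}{L}}{4} = 3 - \frac{7}{4 L}$)
$\left(358 + 407\right) \left(\left(- \frac{26}{-71 + 101} + \frac{B{\left(-15,6 \right)}}{-184}\right) - 255\right) = \left(358 + 407\right) \left(\left(- \frac{26}{-71 + 101} + \frac{3 - \frac{7}{4 \cdot 6}}{-184}\right) - 255\right) = 765 \left(\left(- \frac{26}{30} + \left(3 - \frac{7}{24}\right) \left(- \frac{1}{184}\right)\right) - 255\right) = 765 \left(\left(\left(-26\right) \frac{1}{30} + \left(3 - \frac{7}{24}\right) \left(- \frac{1}{184}\right)\right) - 255\right) = 765 \left(\left(- \frac{13}{15} + \frac{65}{24} \left(- \frac{1}{184}\right)\right) - 255\right) = 765 \left(\left(- \frac{13}{15} - \frac{65}{4416}\right) - 255\right) = 765 \left(- \frac{6487}{7360} - 255\right) = 765 \left(- \frac{1883287}{7360}\right) = - \frac{288142911}{1472}$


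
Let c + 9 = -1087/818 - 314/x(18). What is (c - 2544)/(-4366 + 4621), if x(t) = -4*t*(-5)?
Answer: -188113903/18773100 ≈ -10.020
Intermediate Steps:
x(t) = 20*t
c = -824623/73620 (c = -9 + (-1087/818 - 314/(20*18)) = -9 + (-1087*1/818 - 314/360) = -9 + (-1087/818 - 314*1/360) = -9 + (-1087/818 - 157/180) = -9 - 162043/73620 = -824623/73620 ≈ -11.201)
(c - 2544)/(-4366 + 4621) = (-824623/73620 - 2544)/(-4366 + 4621) = -188113903/73620/255 = -188113903/73620*1/255 = -188113903/18773100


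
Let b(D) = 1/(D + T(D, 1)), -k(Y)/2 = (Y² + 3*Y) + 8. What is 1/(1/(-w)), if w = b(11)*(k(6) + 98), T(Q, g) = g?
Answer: 13/6 ≈ 2.1667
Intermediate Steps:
k(Y) = -16 - 6*Y - 2*Y² (k(Y) = -2*((Y² + 3*Y) + 8) = -2*(8 + Y² + 3*Y) = -16 - 6*Y - 2*Y²)
b(D) = 1/(1 + D) (b(D) = 1/(D + 1) = 1/(1 + D))
w = -13/6 (w = ((-16 - 6*6 - 2*6²) + 98)/(1 + 11) = ((-16 - 36 - 2*36) + 98)/12 = ((-16 - 36 - 72) + 98)/12 = (-124 + 98)/12 = (1/12)*(-26) = -13/6 ≈ -2.1667)
1/(1/(-w)) = 1/(1/(-1*(-13/6))) = 1/(1/(13/6)) = 1/(6/13) = 13/6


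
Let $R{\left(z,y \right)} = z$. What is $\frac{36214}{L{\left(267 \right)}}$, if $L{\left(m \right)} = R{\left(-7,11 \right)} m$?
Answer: $- \frac{36214}{1869} \approx -19.376$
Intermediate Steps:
$L{\left(m \right)} = - 7 m$
$\frac{36214}{L{\left(267 \right)}} = \frac{36214}{\left(-7\right) 267} = \frac{36214}{-1869} = 36214 \left(- \frac{1}{1869}\right) = - \frac{36214}{1869}$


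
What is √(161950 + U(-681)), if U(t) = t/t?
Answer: √161951 ≈ 402.43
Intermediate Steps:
U(t) = 1
√(161950 + U(-681)) = √(161950 + 1) = √161951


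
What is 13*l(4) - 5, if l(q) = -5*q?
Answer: -265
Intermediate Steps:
13*l(4) - 5 = 13*(-5*4) - 5 = 13*(-20) - 5 = -260 - 5 = -265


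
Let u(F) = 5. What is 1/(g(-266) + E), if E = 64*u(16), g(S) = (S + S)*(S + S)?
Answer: 1/283344 ≈ 3.5293e-6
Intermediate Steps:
g(S) = 4*S² (g(S) = (2*S)*(2*S) = 4*S²)
E = 320 (E = 64*5 = 320)
1/(g(-266) + E) = 1/(4*(-266)² + 320) = 1/(4*70756 + 320) = 1/(283024 + 320) = 1/283344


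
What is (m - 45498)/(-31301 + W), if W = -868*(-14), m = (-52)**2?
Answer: 42794/19149 ≈ 2.2348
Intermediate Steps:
m = 2704
W = 12152
(m - 45498)/(-31301 + W) = (2704 - 45498)/(-31301 + 12152) = -42794/(-19149) = -42794*(-1/19149) = 42794/19149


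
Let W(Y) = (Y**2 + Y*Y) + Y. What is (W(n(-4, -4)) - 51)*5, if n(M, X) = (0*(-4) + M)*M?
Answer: 2385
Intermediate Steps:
n(M, X) = M**2 (n(M, X) = (0 + M)*M = M*M = M**2)
W(Y) = Y + 2*Y**2 (W(Y) = (Y**2 + Y**2) + Y = 2*Y**2 + Y = Y + 2*Y**2)
(W(n(-4, -4)) - 51)*5 = ((-4)**2*(1 + 2*(-4)**2) - 51)*5 = (16*(1 + 2*16) - 51)*5 = (16*(1 + 32) - 51)*5 = (16*33 - 51)*5 = (528 - 51)*5 = 477*5 = 2385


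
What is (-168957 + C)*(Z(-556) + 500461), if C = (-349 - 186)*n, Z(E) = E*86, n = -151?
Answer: -39910614940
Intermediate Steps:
Z(E) = 86*E
C = 80785 (C = (-349 - 186)*(-151) = -535*(-151) = 80785)
(-168957 + C)*(Z(-556) + 500461) = (-168957 + 80785)*(86*(-556) + 500461) = -88172*(-47816 + 500461) = -88172*452645 = -39910614940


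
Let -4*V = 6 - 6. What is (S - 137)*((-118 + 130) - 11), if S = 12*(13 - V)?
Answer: 19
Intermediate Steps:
V = 0 (V = -(6 - 6)/4 = -¼*0 = 0)
S = 156 (S = 12*(13 - 1*0) = 12*(13 + 0) = 12*13 = 156)
(S - 137)*((-118 + 130) - 11) = (156 - 137)*((-118 + 130) - 11) = 19*(12 - 11) = 19*1 = 19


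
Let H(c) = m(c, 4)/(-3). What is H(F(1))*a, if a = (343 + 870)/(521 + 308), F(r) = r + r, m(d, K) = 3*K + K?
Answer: -19408/2487 ≈ -7.8038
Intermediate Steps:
m(d, K) = 4*K
F(r) = 2*r
H(c) = -16/3 (H(c) = (4*4)/(-3) = 16*(-⅓) = -16/3)
a = 1213/829 ≈ 1.4632
H(F(1))*a = -16/3*1213/829 = -19408/2487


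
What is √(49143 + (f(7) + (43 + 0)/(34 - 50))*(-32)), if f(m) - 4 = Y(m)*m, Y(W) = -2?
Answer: √49549 ≈ 222.60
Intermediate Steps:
f(m) = 4 - 2*m
√(49143 + (f(7) + (43 + 0)/(34 - 50))*(-32)) = √(49143 + ((4 - 2*7) + (43 + 0)/(34 - 50))*(-32)) = √(49143 + ((4 - 14) + 43/(-16))*(-32)) = √(49143 + (-10 + 43*(-1/16))*(-32)) = √(49143 + (-10 - 43/16)*(-32)) = √(49143 - 203/16*(-32)) = √(49143 + 406) = √49549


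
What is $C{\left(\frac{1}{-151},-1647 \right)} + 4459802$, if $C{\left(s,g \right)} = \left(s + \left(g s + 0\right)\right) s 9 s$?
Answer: $\frac{15354879770516}{3442951} \approx 4.4598 \cdot 10^{6}$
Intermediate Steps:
$C{\left(s,g \right)} = 9 s^{2} \left(s + g s\right)$ ($C{\left(s,g \right)} = \left(s + g s\right) s 9 s = s \left(s + g s\right) 9 s = 9 s \left(s + g s\right) s = 9 s^{2} \left(s + g s\right)$)
$C{\left(\frac{1}{-151},-1647 \right)} + 4459802 = 9 \left(\frac{1}{-151}\right)^{3} \left(1 - 1647\right) + 4459802 = 9 \left(- \frac{1}{151}\right)^{3} \left(-1646\right) + 4459802 = 9 \left(- \frac{1}{3442951}\right) \left(-1646\right) + 4459802 = \frac{14814}{3442951} + 4459802 = \frac{15354879770516}{3442951}$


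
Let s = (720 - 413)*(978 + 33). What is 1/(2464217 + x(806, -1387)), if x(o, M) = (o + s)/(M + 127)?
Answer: 1260/3104602237 ≈ 4.0585e-7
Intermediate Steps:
s = 310377 (s = 307*1011 = 310377)
x(o, M) = (310377 + o)/(127 + M) (x(o, M) = (o + 310377)/(M + 127) = (310377 + o)/(127 + M))
1/(2464217 + x(806, -1387)) = 1/(2464217 + (310377 + 806)/(127 - 1387)) = 1/(2464217 + 311183/(-1260)) = 1/(2464217 - 1/1260*311183) = 1/(2464217 - 311183/1260) = 1/(3104602237/1260) = 1260/3104602237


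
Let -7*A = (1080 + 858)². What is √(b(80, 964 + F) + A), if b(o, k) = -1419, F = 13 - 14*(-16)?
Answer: I*√26360439/7 ≈ 733.46*I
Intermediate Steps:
F = 237 (F = 13 + 224 = 237)
A = -3755844/7 (A = -(1080 + 858)²/7 = -⅐*1938² = -⅐*3755844 = -3755844/7 ≈ -5.3655e+5)
√(b(80, 964 + F) + A) = √(-1419 - 3755844/7) = √(-3765777/7) = I*√26360439/7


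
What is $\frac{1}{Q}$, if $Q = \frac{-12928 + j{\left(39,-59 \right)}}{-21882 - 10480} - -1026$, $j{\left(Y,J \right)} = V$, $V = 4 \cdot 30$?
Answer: $\frac{16181}{16608110} \approx 0.00097428$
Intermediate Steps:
$V = 120$
$j{\left(Y,J \right)} = 120$
$Q = \frac{16608110}{16181}$ ($Q = \frac{-12928 + 120}{-21882 - 10480} - -1026 = - \frac{12808}{-32362} + 1026 = \left(-12808\right) \left(- \frac{1}{32362}\right) + 1026 = \frac{6404}{16181} + 1026 = \frac{16608110}{16181} \approx 1026.4$)
$\frac{1}{Q} = \frac{1}{\frac{16608110}{16181}} = \frac{16181}{16608110}$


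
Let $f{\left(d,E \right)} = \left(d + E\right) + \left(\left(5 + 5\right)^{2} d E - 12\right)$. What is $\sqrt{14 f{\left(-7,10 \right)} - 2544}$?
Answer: $i \sqrt{100670} \approx 317.29 i$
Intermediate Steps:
$f{\left(d,E \right)} = -12 + E + d + 100 E d$ ($f{\left(d,E \right)} = \left(E + d\right) + \left(10^{2} d E - 12\right) = \left(E + d\right) + \left(100 d E - 12\right) = \left(E + d\right) + \left(100 E d - 12\right) = \left(E + d\right) + \left(-12 + 100 E d\right) = -12 + E + d + 100 E d$)
$\sqrt{14 f{\left(-7,10 \right)} - 2544} = \sqrt{14 \left(-12 + 10 - 7 + 100 \cdot 10 \left(-7\right)\right) - 2544} = \sqrt{14 \left(-12 + 10 - 7 - 7000\right) - 2544} = \sqrt{14 \left(-7009\right) - 2544} = \sqrt{-98126 - 2544} = \sqrt{-100670} = i \sqrt{100670}$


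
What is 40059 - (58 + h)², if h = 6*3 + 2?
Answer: 33975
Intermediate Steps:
h = 20 (h = 18 + 2 = 20)
40059 - (58 + h)² = 40059 - (58 + 20)² = 40059 - 1*78² = 40059 - 1*6084 = 40059 - 6084 = 33975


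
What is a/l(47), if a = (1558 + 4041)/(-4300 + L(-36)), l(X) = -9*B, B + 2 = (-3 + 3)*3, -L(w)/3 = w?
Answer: -5599/75456 ≈ -0.074202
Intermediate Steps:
L(w) = -3*w
B = -2 (B = -2 + (-3 + 3)*3 = -2 + 0*3 = -2 + 0 = -2)
l(X) = 18 (l(X) = -9*(-2) = 18)
a = -5599/4192 (a = (1558 + 4041)/(-4300 - 3*(-36)) = 5599/(-4300 + 108) = 5599/(-4192) = 5599*(-1/4192) = -5599/4192 ≈ -1.3356)
a/l(47) = -5599/4192/18 = -5599/4192*1/18 = -5599/75456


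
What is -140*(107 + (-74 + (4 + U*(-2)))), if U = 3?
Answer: -4340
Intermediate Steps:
-140*(107 + (-74 + (4 + U*(-2)))) = -140*(107 + (-74 + (4 + 3*(-2)))) = -140*(107 + (-74 + (4 - 6))) = -140*(107 + (-74 - 2)) = -140*(107 - 76) = -140*31 = -4340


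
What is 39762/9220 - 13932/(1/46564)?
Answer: -2990643657399/4610 ≈ -6.4873e+8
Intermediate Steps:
39762/9220 - 13932/(1/46564) = 39762*(1/9220) - 13932/1/46564 = 19881/4610 - 13932*46564 = 19881/4610 - 648729648 = -2990643657399/4610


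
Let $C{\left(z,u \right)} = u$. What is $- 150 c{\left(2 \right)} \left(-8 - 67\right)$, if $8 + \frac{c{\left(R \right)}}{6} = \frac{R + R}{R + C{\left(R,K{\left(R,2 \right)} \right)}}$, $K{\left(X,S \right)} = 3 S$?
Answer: $-506250$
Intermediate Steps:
$c{\left(R \right)} = -48 + \frac{12 R}{6 + R}$ ($c{\left(R \right)} = -48 + 6 \frac{R + R}{R + 3 \cdot 2} = -48 + 6 \frac{2 R}{R + 6} = -48 + 6 \frac{2 R}{6 + R} = -48 + \frac{12 R}{6 + R}$)
$- 150 c{\left(2 \right)} \left(-8 - 67\right) = - 150 \frac{36 \left(-8 - 2\right)}{6 + 2} \left(-8 - 67\right) = - 150 \frac{36 \left(-8 - 2\right)}{8} \left(-8 - 67\right) = - 150 \cdot 36 \cdot \frac{1}{8} \left(-10\right) \left(-75\right) = \left(-150\right) \left(-45\right) \left(-75\right) = 6750 \left(-75\right) = -506250$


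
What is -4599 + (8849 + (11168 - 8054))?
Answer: 7364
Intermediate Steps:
-4599 + (8849 + (11168 - 8054)) = -4599 + (8849 + 3114) = -4599 + 11963 = 7364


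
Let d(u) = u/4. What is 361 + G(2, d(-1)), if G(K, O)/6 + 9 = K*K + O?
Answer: 659/2 ≈ 329.50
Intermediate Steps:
d(u) = u/4 (d(u) = u*(¼) = u/4)
G(K, O) = -54 + 6*O + 6*K² (G(K, O) = -54 + 6*(K*K + O) = -54 + 6*(K² + O) = -54 + 6*(O + K²) = -54 + (6*O + 6*K²) = -54 + 6*O + 6*K²)
361 + G(2, d(-1)) = 361 + (-54 + 6*((¼)*(-1)) + 6*2²) = 361 + (-54 + 6*(-¼) + 6*4) = 361 + (-54 - 3/2 + 24) = 361 - 63/2 = 659/2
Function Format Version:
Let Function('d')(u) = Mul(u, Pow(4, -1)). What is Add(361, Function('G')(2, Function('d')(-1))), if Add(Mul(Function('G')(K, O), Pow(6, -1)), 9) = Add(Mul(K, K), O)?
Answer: Rational(659, 2) ≈ 329.50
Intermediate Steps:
Function('d')(u) = Mul(Rational(1, 4), u) (Function('d')(u) = Mul(u, Rational(1, 4)) = Mul(Rational(1, 4), u))
Function('G')(K, O) = Add(-54, Mul(6, O), Mul(6, Pow(K, 2))) (Function('G')(K, O) = Add(-54, Mul(6, Add(Mul(K, K), O))) = Add(-54, Mul(6, Add(Pow(K, 2), O))) = Add(-54, Mul(6, Add(O, Pow(K, 2)))) = Add(-54, Add(Mul(6, O), Mul(6, Pow(K, 2)))) = Add(-54, Mul(6, O), Mul(6, Pow(K, 2))))
Add(361, Function('G')(2, Function('d')(-1))) = Add(361, Add(-54, Mul(6, Mul(Rational(1, 4), -1)), Mul(6, Pow(2, 2)))) = Add(361, Add(-54, Mul(6, Rational(-1, 4)), Mul(6, 4))) = Add(361, Add(-54, Rational(-3, 2), 24)) = Add(361, Rational(-63, 2)) = Rational(659, 2)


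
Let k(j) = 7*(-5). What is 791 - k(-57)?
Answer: 826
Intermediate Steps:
k(j) = -35
791 - k(-57) = 791 - 1*(-35) = 791 + 35 = 826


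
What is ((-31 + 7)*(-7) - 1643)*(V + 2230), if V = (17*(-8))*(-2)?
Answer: -3690450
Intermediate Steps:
V = 272 (V = -136*(-2) = 272)
((-31 + 7)*(-7) - 1643)*(V + 2230) = ((-31 + 7)*(-7) - 1643)*(272 + 2230) = (-24*(-7) - 1643)*2502 = (168 - 1643)*2502 = -1475*2502 = -3690450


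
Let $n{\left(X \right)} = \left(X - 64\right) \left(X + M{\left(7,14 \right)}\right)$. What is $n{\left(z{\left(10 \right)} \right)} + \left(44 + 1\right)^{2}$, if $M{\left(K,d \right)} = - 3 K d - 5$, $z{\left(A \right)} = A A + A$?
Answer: $-6669$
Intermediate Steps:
$z{\left(A \right)} = A + A^{2}$ ($z{\left(A \right)} = A^{2} + A = A + A^{2}$)
$M{\left(K,d \right)} = -5 - 3 K d$ ($M{\left(K,d \right)} = - 3 K d - 5 = -5 - 3 K d$)
$n{\left(X \right)} = \left(-299 + X\right) \left(-64 + X\right)$ ($n{\left(X \right)} = \left(X - 64\right) \left(X - \left(5 + 21 \cdot 14\right)\right) = \left(-64 + X\right) \left(X - 299\right) = \left(-64 + X\right) \left(-299 + X\right) = \left(-299 + X\right) \left(-64 + X\right)$)
$n{\left(z{\left(10 \right)} \right)} + \left(44 + 1\right)^{2} = \left(19136 + \left(10 \left(1 + 10\right)\right)^{2} - 363 \cdot 10 \left(1 + 10\right)\right) + \left(44 + 1\right)^{2} = \left(19136 + \left(10 \cdot 11\right)^{2} - 363 \cdot 10 \cdot 11\right) + 45^{2} = \left(19136 + 110^{2} - 39930\right) + 2025 = \left(19136 + 12100 - 39930\right) + 2025 = -8694 + 2025 = -6669$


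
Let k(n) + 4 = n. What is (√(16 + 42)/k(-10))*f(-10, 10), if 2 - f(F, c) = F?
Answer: -6*√58/7 ≈ -6.5278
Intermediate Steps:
f(F, c) = 2 - F
k(n) = -4 + n
(√(16 + 42)/k(-10))*f(-10, 10) = (√(16 + 42)/(-4 - 10))*(2 - 1*(-10)) = (√58/(-14))*(2 + 10) = -√58/14*12 = -6*√58/7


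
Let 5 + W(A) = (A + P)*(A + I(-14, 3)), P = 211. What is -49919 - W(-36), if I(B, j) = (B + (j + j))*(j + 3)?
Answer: -35214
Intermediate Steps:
I(B, j) = (3 + j)*(B + 2*j) (I(B, j) = (B + 2*j)*(3 + j) = (3 + j)*(B + 2*j))
W(A) = -5 + (-48 + A)*(211 + A) (W(A) = -5 + (A + 211)*(A + (2*3² + 3*(-14) + 6*3 - 14*3)) = -5 + (211 + A)*(A + (2*9 - 42 + 18 - 42)) = -5 + (211 + A)*(A + (18 - 42 + 18 - 42)) = -5 + (211 + A)*(A - 48) = -5 + (211 + A)*(-48 + A) = -5 + (-48 + A)*(211 + A))
-49919 - W(-36) = -49919 - (-10133 + (-36)² + 163*(-36)) = -49919 - (-10133 + 1296 - 5868) = -49919 - 1*(-14705) = -49919 + 14705 = -35214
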